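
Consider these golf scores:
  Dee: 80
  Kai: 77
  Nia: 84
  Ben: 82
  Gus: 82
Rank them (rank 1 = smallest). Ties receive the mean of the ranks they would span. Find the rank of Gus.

3.5

Sorted (ascending): 77, 80, 82, 82, 84
The 2 values of 82 occupy positions 3–4 → average rank (3+4)/2 = 3.5.
Gus has value 82 → rank 3.5.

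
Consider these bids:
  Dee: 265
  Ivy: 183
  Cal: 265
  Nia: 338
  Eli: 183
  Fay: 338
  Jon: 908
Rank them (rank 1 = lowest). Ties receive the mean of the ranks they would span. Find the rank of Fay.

5.5

Sorted (ascending): 183, 183, 265, 265, 338, 338, 908
The 2 values of 183 occupy positions 1–2 → average rank (1+2)/2 = 1.5.
The 2 values of 265 occupy positions 3–4 → average rank (3+4)/2 = 3.5.
The 2 values of 338 occupy positions 5–6 → average rank (5+6)/2 = 5.5.
Fay has value 338 → rank 5.5.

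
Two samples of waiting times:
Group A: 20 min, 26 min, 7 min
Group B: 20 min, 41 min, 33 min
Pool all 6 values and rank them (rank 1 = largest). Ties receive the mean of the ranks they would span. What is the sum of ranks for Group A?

13.5

Sorted (descending): 41, 33, 26, 20, 20, 7
The 2 values of 20 occupy positions 4–5 → average rank (4+5)/2 = 4.5.
Group A values → pooled ranks: 20→4.5, 26→3, 7→6
Rank sum = 4.5 + 3 + 6 = 13.5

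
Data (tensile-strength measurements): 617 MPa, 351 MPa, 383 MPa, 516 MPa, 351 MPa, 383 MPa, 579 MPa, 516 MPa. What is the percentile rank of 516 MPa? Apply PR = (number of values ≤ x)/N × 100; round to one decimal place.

75.0

N = 8.
Strictly below 516: 4. Equal to 516: 2.
PR = 6/8 × 100 = 75.0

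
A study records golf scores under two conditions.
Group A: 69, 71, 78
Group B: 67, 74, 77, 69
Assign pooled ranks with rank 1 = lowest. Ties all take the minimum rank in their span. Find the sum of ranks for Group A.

Sorted (ascending): 67, 69, 69, 71, 74, 77, 78
The 2 values of 69 occupy positions 2–3 → each gets rank 2.
Group A values → pooled ranks: 69→2, 71→4, 78→7
Rank sum = 2 + 4 + 7 = 13

13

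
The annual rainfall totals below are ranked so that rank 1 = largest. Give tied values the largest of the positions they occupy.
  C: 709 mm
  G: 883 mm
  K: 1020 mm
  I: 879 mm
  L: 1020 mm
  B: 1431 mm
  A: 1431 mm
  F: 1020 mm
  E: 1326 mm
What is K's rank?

Sorted (descending): 1431, 1431, 1326, 1020, 1020, 1020, 883, 879, 709
The 2 values of 1431 occupy positions 1–2 → each gets rank 2.
The 3 values of 1020 occupy positions 4–6 → each gets rank 6.
K has value 1020 mm → rank 6.

6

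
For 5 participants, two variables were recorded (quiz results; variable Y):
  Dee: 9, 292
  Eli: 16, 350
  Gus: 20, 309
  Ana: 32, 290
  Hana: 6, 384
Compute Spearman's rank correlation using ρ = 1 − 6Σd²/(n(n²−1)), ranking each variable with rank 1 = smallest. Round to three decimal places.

Ranks of variable 1: 2, 3, 4, 5, 1
Ranks of variable 2: 2, 4, 3, 1, 5
d = r₁ − r₂: 0, -1, 1, 4, -4
d²: 0, 1, 1, 16, 16; Σd² = 34
ρ = 1 − 6·34/(5·24) = 1 − 204/120 = -0.700

-0.700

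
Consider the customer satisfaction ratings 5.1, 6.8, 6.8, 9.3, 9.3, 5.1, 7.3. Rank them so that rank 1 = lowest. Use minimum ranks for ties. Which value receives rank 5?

Sorted (ascending): 5.1, 5.1, 6.8, 6.8, 7.3, 9.3, 9.3
The 2 values of 5.1 occupy positions 1–2 → each gets rank 1.
The 2 values of 6.8 occupy positions 3–4 → each gets rank 3.
The 2 values of 9.3 occupy positions 6–7 → each gets rank 6.
Rank 5 → value 7.3.

7.3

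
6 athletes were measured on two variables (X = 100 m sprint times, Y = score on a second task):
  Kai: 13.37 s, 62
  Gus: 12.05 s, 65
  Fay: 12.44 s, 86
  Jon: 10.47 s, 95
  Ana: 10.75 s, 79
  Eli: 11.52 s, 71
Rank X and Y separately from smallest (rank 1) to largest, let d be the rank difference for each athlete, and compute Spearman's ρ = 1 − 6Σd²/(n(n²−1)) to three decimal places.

-0.657

Ranks of variable 1: 6, 4, 5, 1, 2, 3
Ranks of variable 2: 1, 2, 5, 6, 4, 3
d = r₁ − r₂: 5, 2, 0, -5, -2, 0
d²: 25, 4, 0, 25, 4, 0; Σd² = 58
ρ = 1 − 6·58/(6·35) = 1 − 348/210 = -0.657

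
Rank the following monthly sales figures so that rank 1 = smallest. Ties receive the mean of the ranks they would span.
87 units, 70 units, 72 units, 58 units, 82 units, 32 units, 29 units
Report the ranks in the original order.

7, 4, 5, 3, 6, 2, 1

Sorted (ascending): 29, 32, 58, 70, 72, 82, 87
No ties — each value takes its position as its rank.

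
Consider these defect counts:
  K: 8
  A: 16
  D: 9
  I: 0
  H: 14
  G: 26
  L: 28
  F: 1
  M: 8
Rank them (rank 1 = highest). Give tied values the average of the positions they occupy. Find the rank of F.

Sorted (descending): 28, 26, 16, 14, 9, 8, 8, 1, 0
The 2 values of 8 occupy positions 6–7 → average rank (6+7)/2 = 6.5.
F has value 1 → rank 8.

8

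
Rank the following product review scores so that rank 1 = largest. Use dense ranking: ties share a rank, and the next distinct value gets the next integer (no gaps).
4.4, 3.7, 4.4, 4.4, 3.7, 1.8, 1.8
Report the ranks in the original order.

1, 2, 1, 1, 2, 3, 3

Sorted (descending): 4.4, 4.4, 4.4, 3.7, 3.7, 1.8, 1.8
The 3 values of 4.4 share dense rank 1.
The 2 values of 3.7 share dense rank 2.
The 2 values of 1.8 share dense rank 3.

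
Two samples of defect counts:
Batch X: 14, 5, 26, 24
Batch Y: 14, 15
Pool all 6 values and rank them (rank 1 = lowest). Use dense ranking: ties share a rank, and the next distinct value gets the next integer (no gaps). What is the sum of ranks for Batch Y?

5

Sorted (ascending): 5, 14, 14, 15, 24, 26
The 2 values of 14 share dense rank 2.
Remaining distinct values take the next consecutive integers.
Batch Y values → pooled ranks: 14→2, 15→3
Rank sum = 2 + 3 = 5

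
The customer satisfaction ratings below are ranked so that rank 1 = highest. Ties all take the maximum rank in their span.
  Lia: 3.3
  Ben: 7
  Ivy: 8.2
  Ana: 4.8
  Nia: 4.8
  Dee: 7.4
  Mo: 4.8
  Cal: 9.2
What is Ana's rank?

Sorted (descending): 9.2, 8.2, 7.4, 7, 4.8, 4.8, 4.8, 3.3
The 3 values of 4.8 occupy positions 5–7 → each gets rank 7.
Ana has value 4.8 → rank 7.

7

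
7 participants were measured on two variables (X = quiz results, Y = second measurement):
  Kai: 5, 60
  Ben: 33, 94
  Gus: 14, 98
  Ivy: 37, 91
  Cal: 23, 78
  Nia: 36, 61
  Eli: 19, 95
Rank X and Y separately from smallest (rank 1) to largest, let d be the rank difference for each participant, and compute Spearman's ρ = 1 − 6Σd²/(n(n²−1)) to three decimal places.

-0.071

Ranks of variable 1: 1, 5, 2, 7, 4, 6, 3
Ranks of variable 2: 1, 5, 7, 4, 3, 2, 6
d = r₁ − r₂: 0, 0, -5, 3, 1, 4, -3
d²: 0, 0, 25, 9, 1, 16, 9; Σd² = 60
ρ = 1 − 6·60/(7·48) = 1 − 360/336 = -0.071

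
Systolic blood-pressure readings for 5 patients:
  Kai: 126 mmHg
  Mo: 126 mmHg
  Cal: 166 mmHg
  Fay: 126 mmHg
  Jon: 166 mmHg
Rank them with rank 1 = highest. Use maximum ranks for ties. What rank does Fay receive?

Sorted (descending): 166, 166, 126, 126, 126
The 2 values of 166 occupy positions 1–2 → each gets rank 2.
The 3 values of 126 occupy positions 3–5 → each gets rank 5.
Fay has value 126 mmHg → rank 5.

5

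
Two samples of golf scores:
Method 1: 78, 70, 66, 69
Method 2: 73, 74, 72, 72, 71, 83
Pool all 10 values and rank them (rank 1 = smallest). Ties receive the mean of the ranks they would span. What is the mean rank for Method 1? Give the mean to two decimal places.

Sorted (ascending): 66, 69, 70, 71, 72, 72, 73, 74, 78, 83
The 2 values of 72 occupy positions 5–6 → average rank (5+6)/2 = 5.5.
Method 1 values → pooled ranks: 78→9, 70→3, 66→1, 69→2
Mean rank = (9 + 3 + 1 + 2) / 4 = 3.75

3.75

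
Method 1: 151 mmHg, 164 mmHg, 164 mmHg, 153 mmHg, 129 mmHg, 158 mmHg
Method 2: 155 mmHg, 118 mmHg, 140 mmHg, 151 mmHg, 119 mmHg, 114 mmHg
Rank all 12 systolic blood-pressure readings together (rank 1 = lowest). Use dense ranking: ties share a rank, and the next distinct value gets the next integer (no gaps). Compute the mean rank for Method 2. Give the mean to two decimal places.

4.17

Sorted (ascending): 114, 118, 119, 129, 140, 151, 151, 153, 155, 158, 164, 164
The 2 values of 151 share dense rank 6.
The 2 values of 164 share dense rank 10.
Remaining distinct values take the next consecutive integers.
Method 2 values → pooled ranks: 155→8, 118→2, 140→5, 151→6, 119→3, 114→1
Mean rank = (8 + 2 + 5 + 6 + 3 + 1) / 6 = 4.17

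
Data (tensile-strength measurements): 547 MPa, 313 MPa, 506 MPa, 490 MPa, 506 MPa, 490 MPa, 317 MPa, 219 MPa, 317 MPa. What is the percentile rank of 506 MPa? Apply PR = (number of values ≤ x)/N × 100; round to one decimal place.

88.9

N = 9.
Strictly below 506: 6. Equal to 506: 2.
PR = 8/9 × 100 = 88.9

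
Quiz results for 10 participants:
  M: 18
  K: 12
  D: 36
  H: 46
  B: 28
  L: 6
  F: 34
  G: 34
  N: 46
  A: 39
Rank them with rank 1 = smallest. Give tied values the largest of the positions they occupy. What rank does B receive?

Sorted (ascending): 6, 12, 18, 28, 34, 34, 36, 39, 46, 46
The 2 values of 34 occupy positions 5–6 → each gets rank 6.
The 2 values of 46 occupy positions 9–10 → each gets rank 10.
B has value 28 → rank 4.

4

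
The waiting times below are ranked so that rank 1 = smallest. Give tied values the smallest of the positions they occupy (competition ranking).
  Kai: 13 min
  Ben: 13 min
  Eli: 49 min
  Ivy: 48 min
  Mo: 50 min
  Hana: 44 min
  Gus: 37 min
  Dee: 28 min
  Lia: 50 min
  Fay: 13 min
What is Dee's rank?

4

Sorted (ascending): 13, 13, 13, 28, 37, 44, 48, 49, 50, 50
The 3 values of 13 occupy positions 1–3 → each gets rank 1.
The 2 values of 50 occupy positions 9–10 → each gets rank 9.
Dee has value 28 min → rank 4.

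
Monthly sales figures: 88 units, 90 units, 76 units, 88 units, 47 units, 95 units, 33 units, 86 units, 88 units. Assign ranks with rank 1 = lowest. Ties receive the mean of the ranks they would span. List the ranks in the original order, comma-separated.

6, 8, 3, 6, 2, 9, 1, 4, 6

Sorted (ascending): 33, 47, 76, 86, 88, 88, 88, 90, 95
The 3 values of 88 occupy positions 5–7 → average rank 6.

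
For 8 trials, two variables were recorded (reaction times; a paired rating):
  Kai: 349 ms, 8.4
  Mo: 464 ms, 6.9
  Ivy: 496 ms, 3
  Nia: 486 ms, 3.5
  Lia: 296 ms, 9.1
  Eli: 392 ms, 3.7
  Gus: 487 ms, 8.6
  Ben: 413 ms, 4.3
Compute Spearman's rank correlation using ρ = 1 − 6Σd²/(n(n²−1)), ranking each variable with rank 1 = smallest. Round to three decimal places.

-0.548

Ranks of variable 1: 2, 5, 8, 6, 1, 3, 7, 4
Ranks of variable 2: 6, 5, 1, 2, 8, 3, 7, 4
d = r₁ − r₂: -4, 0, 7, 4, -7, 0, 0, 0
d²: 16, 0, 49, 16, 49, 0, 0, 0; Σd² = 130
ρ = 1 − 6·130/(8·63) = 1 − 780/504 = -0.548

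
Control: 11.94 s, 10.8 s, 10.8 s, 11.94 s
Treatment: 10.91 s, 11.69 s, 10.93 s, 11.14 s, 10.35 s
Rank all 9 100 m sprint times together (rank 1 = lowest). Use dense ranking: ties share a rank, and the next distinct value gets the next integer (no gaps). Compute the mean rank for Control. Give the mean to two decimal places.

Sorted (ascending): 10.35, 10.8, 10.8, 10.91, 10.93, 11.14, 11.69, 11.94, 11.94
The 2 values of 10.8 share dense rank 2.
The 2 values of 11.94 share dense rank 7.
Remaining distinct values take the next consecutive integers.
Control values → pooled ranks: 11.94→7, 10.8→2, 10.8→2, 11.94→7
Mean rank = (7 + 2 + 2 + 7) / 4 = 4.50

4.50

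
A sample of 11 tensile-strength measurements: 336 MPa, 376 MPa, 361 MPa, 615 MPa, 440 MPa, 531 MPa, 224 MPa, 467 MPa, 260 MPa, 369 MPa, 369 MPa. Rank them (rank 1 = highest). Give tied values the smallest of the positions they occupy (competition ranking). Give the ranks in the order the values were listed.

9, 5, 8, 1, 4, 2, 11, 3, 10, 6, 6

Sorted (descending): 615, 531, 467, 440, 376, 369, 369, 361, 336, 260, 224
The 2 values of 369 occupy positions 6–7 → each gets rank 6.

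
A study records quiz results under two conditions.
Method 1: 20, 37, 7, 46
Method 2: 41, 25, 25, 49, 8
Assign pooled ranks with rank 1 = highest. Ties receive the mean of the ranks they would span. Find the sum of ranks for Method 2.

Sorted (descending): 49, 46, 41, 37, 25, 25, 20, 8, 7
The 2 values of 25 occupy positions 5–6 → average rank (5+6)/2 = 5.5.
Method 2 values → pooled ranks: 41→3, 25→5.5, 25→5.5, 49→1, 8→8
Rank sum = 3 + 5.5 + 5.5 + 1 + 8 = 23

23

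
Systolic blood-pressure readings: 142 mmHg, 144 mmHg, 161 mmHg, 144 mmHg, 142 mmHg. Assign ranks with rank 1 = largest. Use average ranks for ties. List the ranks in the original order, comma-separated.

4.5, 2.5, 1, 2.5, 4.5

Sorted (descending): 161, 144, 144, 142, 142
The 2 values of 144 occupy positions 2–3 → average rank (2+3)/2 = 2.5.
The 2 values of 142 occupy positions 4–5 → average rank (4+5)/2 = 4.5.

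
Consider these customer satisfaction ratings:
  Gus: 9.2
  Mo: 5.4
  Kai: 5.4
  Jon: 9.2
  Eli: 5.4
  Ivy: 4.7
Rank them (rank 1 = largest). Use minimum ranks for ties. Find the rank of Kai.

Sorted (descending): 9.2, 9.2, 5.4, 5.4, 5.4, 4.7
The 2 values of 9.2 occupy positions 1–2 → each gets rank 1.
The 3 values of 5.4 occupy positions 3–5 → each gets rank 3.
Kai has value 5.4 → rank 3.

3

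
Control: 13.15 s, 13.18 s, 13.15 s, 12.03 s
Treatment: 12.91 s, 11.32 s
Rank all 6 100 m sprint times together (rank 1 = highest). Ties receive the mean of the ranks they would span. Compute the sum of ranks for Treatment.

Sorted (descending): 13.18, 13.15, 13.15, 12.91, 12.03, 11.32
The 2 values of 13.15 occupy positions 2–3 → average rank (2+3)/2 = 2.5.
Treatment values → pooled ranks: 12.91→4, 11.32→6
Rank sum = 4 + 6 = 10

10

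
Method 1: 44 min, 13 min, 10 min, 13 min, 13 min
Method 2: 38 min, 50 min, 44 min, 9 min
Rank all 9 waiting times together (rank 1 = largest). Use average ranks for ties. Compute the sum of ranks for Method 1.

Sorted (descending): 50, 44, 44, 38, 13, 13, 13, 10, 9
The 2 values of 44 occupy positions 2–3 → average rank (2+3)/2 = 2.5.
The 3 values of 13 occupy positions 5–7 → average rank 6.
Method 1 values → pooled ranks: 44→2.5, 13→6, 10→8, 13→6, 13→6
Rank sum = 2.5 + 6 + 8 + 6 + 6 = 28.5

28.5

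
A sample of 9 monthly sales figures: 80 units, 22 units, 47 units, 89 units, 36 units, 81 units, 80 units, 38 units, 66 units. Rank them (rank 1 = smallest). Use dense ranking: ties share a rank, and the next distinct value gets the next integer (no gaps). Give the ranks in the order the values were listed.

Sorted (ascending): 22, 36, 38, 47, 66, 80, 80, 81, 89
The 2 values of 80 share dense rank 6.
Remaining distinct values take the next consecutive integers.

6, 1, 4, 8, 2, 7, 6, 3, 5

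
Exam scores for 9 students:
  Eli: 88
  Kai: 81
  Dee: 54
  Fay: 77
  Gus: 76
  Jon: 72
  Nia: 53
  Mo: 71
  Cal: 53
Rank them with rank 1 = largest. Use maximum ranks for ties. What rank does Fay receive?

Sorted (descending): 88, 81, 77, 76, 72, 71, 54, 53, 53
The 2 values of 53 occupy positions 8–9 → each gets rank 9.
Fay has value 77 → rank 3.

3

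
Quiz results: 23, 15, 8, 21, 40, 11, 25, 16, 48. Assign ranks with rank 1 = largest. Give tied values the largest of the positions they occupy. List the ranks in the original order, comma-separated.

Sorted (descending): 48, 40, 25, 23, 21, 16, 15, 11, 8
No ties — each value takes its position as its rank.

4, 7, 9, 5, 2, 8, 3, 6, 1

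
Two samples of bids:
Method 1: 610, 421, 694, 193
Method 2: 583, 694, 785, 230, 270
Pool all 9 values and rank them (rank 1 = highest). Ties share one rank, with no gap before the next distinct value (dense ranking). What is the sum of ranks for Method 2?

20

Sorted (descending): 785, 694, 694, 610, 583, 421, 270, 230, 193
The 2 values of 694 share dense rank 2.
Remaining distinct values take the next consecutive integers.
Method 2 values → pooled ranks: 583→4, 694→2, 785→1, 230→7, 270→6
Rank sum = 4 + 2 + 1 + 7 + 6 = 20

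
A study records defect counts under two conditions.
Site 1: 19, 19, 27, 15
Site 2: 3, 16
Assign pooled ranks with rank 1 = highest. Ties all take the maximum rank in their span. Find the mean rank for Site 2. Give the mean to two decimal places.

5.00

Sorted (descending): 27, 19, 19, 16, 15, 3
The 2 values of 19 occupy positions 2–3 → each gets rank 3.
Site 2 values → pooled ranks: 3→6, 16→4
Mean rank = (6 + 4) / 2 = 5.00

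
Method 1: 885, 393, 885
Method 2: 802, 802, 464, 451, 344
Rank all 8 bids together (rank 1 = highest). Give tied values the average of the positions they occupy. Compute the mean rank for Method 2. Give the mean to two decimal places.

5.20

Sorted (descending): 885, 885, 802, 802, 464, 451, 393, 344
The 2 values of 885 occupy positions 1–2 → average rank (1+2)/2 = 1.5.
The 2 values of 802 occupy positions 3–4 → average rank (3+4)/2 = 3.5.
Method 2 values → pooled ranks: 802→3.5, 802→3.5, 464→5, 451→6, 344→8
Mean rank = (3.5 + 3.5 + 5 + 6 + 8) / 5 = 5.20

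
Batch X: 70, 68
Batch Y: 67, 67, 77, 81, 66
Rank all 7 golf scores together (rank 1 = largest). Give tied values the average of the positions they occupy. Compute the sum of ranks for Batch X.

7

Sorted (descending): 81, 77, 70, 68, 67, 67, 66
The 2 values of 67 occupy positions 5–6 → average rank (5+6)/2 = 5.5.
Batch X values → pooled ranks: 70→3, 68→4
Rank sum = 3 + 4 = 7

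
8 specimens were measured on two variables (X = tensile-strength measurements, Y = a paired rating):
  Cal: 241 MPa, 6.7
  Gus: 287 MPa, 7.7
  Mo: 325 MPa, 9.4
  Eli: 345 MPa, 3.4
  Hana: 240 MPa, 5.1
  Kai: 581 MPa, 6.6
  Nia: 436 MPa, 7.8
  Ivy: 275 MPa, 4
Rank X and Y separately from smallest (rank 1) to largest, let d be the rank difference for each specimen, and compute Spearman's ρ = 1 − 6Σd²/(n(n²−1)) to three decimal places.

0.190

Ranks of variable 1: 2, 4, 5, 6, 1, 8, 7, 3
Ranks of variable 2: 5, 6, 8, 1, 3, 4, 7, 2
d = r₁ − r₂: -3, -2, -3, 5, -2, 4, 0, 1
d²: 9, 4, 9, 25, 4, 16, 0, 1; Σd² = 68
ρ = 1 − 6·68/(8·63) = 1 − 408/504 = 0.190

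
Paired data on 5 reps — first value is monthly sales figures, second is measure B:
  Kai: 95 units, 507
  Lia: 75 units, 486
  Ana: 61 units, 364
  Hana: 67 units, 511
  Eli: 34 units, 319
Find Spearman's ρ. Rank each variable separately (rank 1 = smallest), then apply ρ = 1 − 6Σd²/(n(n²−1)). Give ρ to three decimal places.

0.700

Ranks of variable 1: 5, 4, 2, 3, 1
Ranks of variable 2: 4, 3, 2, 5, 1
d = r₁ − r₂: 1, 1, 0, -2, 0
d²: 1, 1, 0, 4, 0; Σd² = 6
ρ = 1 − 6·6/(5·24) = 1 − 36/120 = 0.700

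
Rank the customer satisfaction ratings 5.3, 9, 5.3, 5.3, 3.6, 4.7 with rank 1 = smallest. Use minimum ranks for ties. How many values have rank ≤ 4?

Sorted (ascending): 3.6, 4.7, 5.3, 5.3, 5.3, 9
The 3 values of 5.3 occupy positions 3–5 → each gets rank 3.
Ranks ≤ 4: {1, 2, 3, 3, 3} → 5 values.

5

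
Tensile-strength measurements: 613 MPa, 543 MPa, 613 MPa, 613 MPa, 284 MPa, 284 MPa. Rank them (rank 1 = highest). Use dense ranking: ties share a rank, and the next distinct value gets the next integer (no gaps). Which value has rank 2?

Sorted (descending): 613, 613, 613, 543, 284, 284
The 3 values of 613 share dense rank 1.
The 2 values of 284 share dense rank 3.
Remaining distinct values take the next consecutive integers.
Rank 2 → value 543.

543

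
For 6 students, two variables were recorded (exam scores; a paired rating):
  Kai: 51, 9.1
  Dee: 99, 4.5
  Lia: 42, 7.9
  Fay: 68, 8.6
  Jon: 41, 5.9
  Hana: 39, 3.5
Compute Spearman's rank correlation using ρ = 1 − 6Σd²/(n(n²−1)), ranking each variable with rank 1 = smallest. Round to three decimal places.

0.371

Ranks of variable 1: 4, 6, 3, 5, 2, 1
Ranks of variable 2: 6, 2, 4, 5, 3, 1
d = r₁ − r₂: -2, 4, -1, 0, -1, 0
d²: 4, 16, 1, 0, 1, 0; Σd² = 22
ρ = 1 − 6·22/(6·35) = 1 − 132/210 = 0.371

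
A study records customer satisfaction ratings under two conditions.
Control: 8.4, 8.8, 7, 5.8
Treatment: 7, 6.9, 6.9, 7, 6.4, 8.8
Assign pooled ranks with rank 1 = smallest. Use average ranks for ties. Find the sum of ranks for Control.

Sorted (ascending): 5.8, 6.4, 6.9, 6.9, 7, 7, 7, 8.4, 8.8, 8.8
The 2 values of 6.9 occupy positions 3–4 → average rank (3+4)/2 = 3.5.
The 3 values of 7 occupy positions 5–7 → average rank 6.
The 2 values of 8.8 occupy positions 9–10 → average rank (9+10)/2 = 9.5.
Control values → pooled ranks: 8.4→8, 8.8→9.5, 7→6, 5.8→1
Rank sum = 8 + 9.5 + 6 + 1 = 24.5

24.5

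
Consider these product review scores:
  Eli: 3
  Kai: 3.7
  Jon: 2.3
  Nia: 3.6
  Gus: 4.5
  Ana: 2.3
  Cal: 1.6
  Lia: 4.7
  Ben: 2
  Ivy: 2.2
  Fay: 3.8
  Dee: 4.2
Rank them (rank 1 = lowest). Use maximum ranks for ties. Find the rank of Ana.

5

Sorted (ascending): 1.6, 2, 2.2, 2.3, 2.3, 3, 3.6, 3.7, 3.8, 4.2, 4.5, 4.7
The 2 values of 2.3 occupy positions 4–5 → each gets rank 5.
Ana has value 2.3 → rank 5.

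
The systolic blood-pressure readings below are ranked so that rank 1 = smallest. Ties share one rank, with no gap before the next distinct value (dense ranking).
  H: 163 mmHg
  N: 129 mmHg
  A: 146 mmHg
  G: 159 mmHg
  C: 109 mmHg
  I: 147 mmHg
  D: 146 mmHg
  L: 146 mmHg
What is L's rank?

Sorted (ascending): 109, 129, 146, 146, 146, 147, 159, 163
The 3 values of 146 share dense rank 3.
Remaining distinct values take the next consecutive integers.
L has value 146 mmHg → rank 3.

3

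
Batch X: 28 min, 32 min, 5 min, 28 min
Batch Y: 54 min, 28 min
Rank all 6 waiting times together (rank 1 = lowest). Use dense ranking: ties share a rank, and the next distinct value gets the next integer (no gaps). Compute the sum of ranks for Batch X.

Sorted (ascending): 5, 28, 28, 28, 32, 54
The 3 values of 28 share dense rank 2.
Remaining distinct values take the next consecutive integers.
Batch X values → pooled ranks: 28→2, 32→3, 5→1, 28→2
Rank sum = 2 + 3 + 1 + 2 = 8

8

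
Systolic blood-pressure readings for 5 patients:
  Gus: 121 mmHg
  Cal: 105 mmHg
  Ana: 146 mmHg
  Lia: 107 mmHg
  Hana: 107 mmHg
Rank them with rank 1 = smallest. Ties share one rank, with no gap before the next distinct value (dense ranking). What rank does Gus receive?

Sorted (ascending): 105, 107, 107, 121, 146
The 2 values of 107 share dense rank 2.
Remaining distinct values take the next consecutive integers.
Gus has value 121 mmHg → rank 3.

3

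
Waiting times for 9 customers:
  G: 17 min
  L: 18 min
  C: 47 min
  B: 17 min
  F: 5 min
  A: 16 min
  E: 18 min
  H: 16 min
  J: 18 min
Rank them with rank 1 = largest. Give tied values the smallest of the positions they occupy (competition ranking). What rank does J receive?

Sorted (descending): 47, 18, 18, 18, 17, 17, 16, 16, 5
The 3 values of 18 occupy positions 2–4 → each gets rank 2.
The 2 values of 17 occupy positions 5–6 → each gets rank 5.
The 2 values of 16 occupy positions 7–8 → each gets rank 7.
J has value 18 min → rank 2.

2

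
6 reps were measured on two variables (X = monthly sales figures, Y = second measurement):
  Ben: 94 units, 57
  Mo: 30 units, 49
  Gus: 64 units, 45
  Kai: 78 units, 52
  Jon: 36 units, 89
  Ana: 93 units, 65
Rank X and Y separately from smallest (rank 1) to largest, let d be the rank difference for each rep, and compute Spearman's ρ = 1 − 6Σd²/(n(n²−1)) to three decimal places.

Ranks of variable 1: 6, 1, 3, 4, 2, 5
Ranks of variable 2: 4, 2, 1, 3, 6, 5
d = r₁ − r₂: 2, -1, 2, 1, -4, 0
d²: 4, 1, 4, 1, 16, 0; Σd² = 26
ρ = 1 − 6·26/(6·35) = 1 − 156/210 = 0.257

0.257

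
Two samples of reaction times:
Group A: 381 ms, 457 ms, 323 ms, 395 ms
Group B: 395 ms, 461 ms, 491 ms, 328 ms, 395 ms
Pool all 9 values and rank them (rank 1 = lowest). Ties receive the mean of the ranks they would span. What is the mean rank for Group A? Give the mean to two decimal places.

4.00

Sorted (ascending): 323, 328, 381, 395, 395, 395, 457, 461, 491
The 3 values of 395 occupy positions 4–6 → average rank 5.
Group A values → pooled ranks: 381→3, 457→7, 323→1, 395→5
Mean rank = (3 + 7 + 1 + 5) / 4 = 4.00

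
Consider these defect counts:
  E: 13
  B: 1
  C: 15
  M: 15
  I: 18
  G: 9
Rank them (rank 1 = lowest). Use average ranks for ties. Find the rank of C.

4.5

Sorted (ascending): 1, 9, 13, 15, 15, 18
The 2 values of 15 occupy positions 4–5 → average rank (4+5)/2 = 4.5.
C has value 15 → rank 4.5.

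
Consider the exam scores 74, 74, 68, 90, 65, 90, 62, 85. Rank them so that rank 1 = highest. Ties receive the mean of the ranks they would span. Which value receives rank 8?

62

Sorted (descending): 90, 90, 85, 74, 74, 68, 65, 62
The 2 values of 90 occupy positions 1–2 → average rank (1+2)/2 = 1.5.
The 2 values of 74 occupy positions 4–5 → average rank (4+5)/2 = 4.5.
Rank 8 → value 62.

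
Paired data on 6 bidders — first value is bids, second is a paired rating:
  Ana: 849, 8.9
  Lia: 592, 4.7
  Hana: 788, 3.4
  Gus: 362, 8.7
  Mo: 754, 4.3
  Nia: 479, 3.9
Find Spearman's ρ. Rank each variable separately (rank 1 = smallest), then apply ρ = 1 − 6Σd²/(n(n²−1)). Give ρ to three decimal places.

Ranks of variable 1: 6, 3, 5, 1, 4, 2
Ranks of variable 2: 6, 4, 1, 5, 3, 2
d = r₁ − r₂: 0, -1, 4, -4, 1, 0
d²: 0, 1, 16, 16, 1, 0; Σd² = 34
ρ = 1 − 6·34/(6·35) = 1 − 204/210 = 0.029

0.029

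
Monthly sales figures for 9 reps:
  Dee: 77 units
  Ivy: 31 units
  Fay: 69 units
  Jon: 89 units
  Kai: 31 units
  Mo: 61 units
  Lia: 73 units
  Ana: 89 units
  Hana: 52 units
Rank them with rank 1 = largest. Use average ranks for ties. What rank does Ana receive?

1.5

Sorted (descending): 89, 89, 77, 73, 69, 61, 52, 31, 31
The 2 values of 89 occupy positions 1–2 → average rank (1+2)/2 = 1.5.
The 2 values of 31 occupy positions 8–9 → average rank (8+9)/2 = 8.5.
Ana has value 89 units → rank 1.5.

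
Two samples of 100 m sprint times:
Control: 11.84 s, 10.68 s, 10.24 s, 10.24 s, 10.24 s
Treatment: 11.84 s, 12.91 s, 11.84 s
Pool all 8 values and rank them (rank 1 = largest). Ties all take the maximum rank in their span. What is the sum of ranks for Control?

Sorted (descending): 12.91, 11.84, 11.84, 11.84, 10.68, 10.24, 10.24, 10.24
The 3 values of 11.84 occupy positions 2–4 → each gets rank 4.
The 3 values of 10.24 occupy positions 6–8 → each gets rank 8.
Control values → pooled ranks: 11.84→4, 10.68→5, 10.24→8, 10.24→8, 10.24→8
Rank sum = 4 + 5 + 8 + 8 + 8 = 33

33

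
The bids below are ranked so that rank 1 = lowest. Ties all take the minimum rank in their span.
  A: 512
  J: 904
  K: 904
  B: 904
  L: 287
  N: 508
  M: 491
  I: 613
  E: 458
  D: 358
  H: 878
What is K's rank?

Sorted (ascending): 287, 358, 458, 491, 508, 512, 613, 878, 904, 904, 904
The 3 values of 904 occupy positions 9–11 → each gets rank 9.
K has value 904 → rank 9.

9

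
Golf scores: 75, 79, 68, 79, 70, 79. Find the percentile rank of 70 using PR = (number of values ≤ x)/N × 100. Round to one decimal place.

N = 6.
Strictly below 70: 1. Equal to 70: 1.
PR = 2/6 × 100 = 33.3

33.3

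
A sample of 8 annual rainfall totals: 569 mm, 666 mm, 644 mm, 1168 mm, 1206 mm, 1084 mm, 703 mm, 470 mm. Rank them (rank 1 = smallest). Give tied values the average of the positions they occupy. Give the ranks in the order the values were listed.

Sorted (ascending): 470, 569, 644, 666, 703, 1084, 1168, 1206
No ties — each value takes its position as its rank.

2, 4, 3, 7, 8, 6, 5, 1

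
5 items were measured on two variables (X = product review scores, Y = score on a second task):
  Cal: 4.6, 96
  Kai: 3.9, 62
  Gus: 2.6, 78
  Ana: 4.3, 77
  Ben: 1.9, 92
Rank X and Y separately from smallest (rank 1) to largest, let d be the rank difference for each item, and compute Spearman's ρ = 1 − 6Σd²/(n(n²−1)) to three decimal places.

0.100

Ranks of variable 1: 5, 3, 2, 4, 1
Ranks of variable 2: 5, 1, 3, 2, 4
d = r₁ − r₂: 0, 2, -1, 2, -3
d²: 0, 4, 1, 4, 9; Σd² = 18
ρ = 1 − 6·18/(5·24) = 1 − 108/120 = 0.100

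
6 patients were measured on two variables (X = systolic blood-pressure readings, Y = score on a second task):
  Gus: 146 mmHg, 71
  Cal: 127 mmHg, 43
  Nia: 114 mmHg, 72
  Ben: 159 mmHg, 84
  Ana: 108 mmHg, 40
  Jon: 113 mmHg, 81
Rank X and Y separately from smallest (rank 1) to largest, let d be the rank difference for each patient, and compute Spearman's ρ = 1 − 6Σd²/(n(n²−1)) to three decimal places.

Ranks of variable 1: 5, 4, 3, 6, 1, 2
Ranks of variable 2: 3, 2, 4, 6, 1, 5
d = r₁ − r₂: 2, 2, -1, 0, 0, -3
d²: 4, 4, 1, 0, 0, 9; Σd² = 18
ρ = 1 − 6·18/(6·35) = 1 − 108/210 = 0.486

0.486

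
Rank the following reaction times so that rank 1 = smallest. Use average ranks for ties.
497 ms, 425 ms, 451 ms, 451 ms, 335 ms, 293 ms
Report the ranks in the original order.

Sorted (ascending): 293, 335, 425, 451, 451, 497
The 2 values of 451 occupy positions 4–5 → average rank (4+5)/2 = 4.5.

6, 3, 4.5, 4.5, 2, 1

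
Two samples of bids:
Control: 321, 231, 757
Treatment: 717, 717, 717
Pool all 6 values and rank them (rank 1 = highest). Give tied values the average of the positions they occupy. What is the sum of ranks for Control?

Sorted (descending): 757, 717, 717, 717, 321, 231
The 3 values of 717 occupy positions 2–4 → average rank 3.
Control values → pooled ranks: 321→5, 231→6, 757→1
Rank sum = 5 + 6 + 1 = 12

12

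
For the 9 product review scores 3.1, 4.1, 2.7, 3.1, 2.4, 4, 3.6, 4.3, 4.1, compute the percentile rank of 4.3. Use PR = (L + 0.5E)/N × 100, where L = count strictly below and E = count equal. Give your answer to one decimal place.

N = 9.
Strictly below 4.3: 8. Equal to 4.3: 1.
PR = (8 + 0.5·1)/9 × 100 = 94.4

94.4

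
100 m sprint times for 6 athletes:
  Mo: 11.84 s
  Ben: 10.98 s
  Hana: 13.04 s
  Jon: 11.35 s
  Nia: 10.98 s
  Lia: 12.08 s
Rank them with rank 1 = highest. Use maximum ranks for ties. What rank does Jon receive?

4

Sorted (descending): 13.04, 12.08, 11.84, 11.35, 10.98, 10.98
The 2 values of 10.98 occupy positions 5–6 → each gets rank 6.
Jon has value 11.35 s → rank 4.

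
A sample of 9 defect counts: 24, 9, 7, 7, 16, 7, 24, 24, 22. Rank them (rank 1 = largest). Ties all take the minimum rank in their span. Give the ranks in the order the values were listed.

Sorted (descending): 24, 24, 24, 22, 16, 9, 7, 7, 7
The 3 values of 24 occupy positions 1–3 → each gets rank 1.
The 3 values of 7 occupy positions 7–9 → each gets rank 7.

1, 6, 7, 7, 5, 7, 1, 1, 4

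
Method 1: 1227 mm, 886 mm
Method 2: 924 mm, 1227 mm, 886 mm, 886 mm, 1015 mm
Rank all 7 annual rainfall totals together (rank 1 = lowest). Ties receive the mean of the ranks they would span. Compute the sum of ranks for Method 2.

19.5

Sorted (ascending): 886, 886, 886, 924, 1015, 1227, 1227
The 3 values of 886 occupy positions 1–3 → average rank 2.
The 2 values of 1227 occupy positions 6–7 → average rank (6+7)/2 = 6.5.
Method 2 values → pooled ranks: 924→4, 1227→6.5, 886→2, 886→2, 1015→5
Rank sum = 4 + 6.5 + 2 + 2 + 5 = 19.5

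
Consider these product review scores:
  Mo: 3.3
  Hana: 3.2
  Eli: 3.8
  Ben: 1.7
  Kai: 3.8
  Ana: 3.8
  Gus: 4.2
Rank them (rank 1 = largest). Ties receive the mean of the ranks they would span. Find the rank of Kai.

3

Sorted (descending): 4.2, 3.8, 3.8, 3.8, 3.3, 3.2, 1.7
The 3 values of 3.8 occupy positions 2–4 → average rank 3.
Kai has value 3.8 → rank 3.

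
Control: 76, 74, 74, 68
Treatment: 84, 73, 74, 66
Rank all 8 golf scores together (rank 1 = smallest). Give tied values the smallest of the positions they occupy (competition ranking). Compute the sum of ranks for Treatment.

Sorted (ascending): 66, 68, 73, 74, 74, 74, 76, 84
The 3 values of 74 occupy positions 4–6 → each gets rank 4.
Treatment values → pooled ranks: 84→8, 73→3, 74→4, 66→1
Rank sum = 8 + 3 + 4 + 1 = 16

16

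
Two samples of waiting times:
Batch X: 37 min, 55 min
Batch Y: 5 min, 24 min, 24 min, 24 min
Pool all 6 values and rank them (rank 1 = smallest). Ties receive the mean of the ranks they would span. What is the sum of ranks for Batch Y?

Sorted (ascending): 5, 24, 24, 24, 37, 55
The 3 values of 24 occupy positions 2–4 → average rank 3.
Batch Y values → pooled ranks: 5→1, 24→3, 24→3, 24→3
Rank sum = 1 + 3 + 3 + 3 = 10

10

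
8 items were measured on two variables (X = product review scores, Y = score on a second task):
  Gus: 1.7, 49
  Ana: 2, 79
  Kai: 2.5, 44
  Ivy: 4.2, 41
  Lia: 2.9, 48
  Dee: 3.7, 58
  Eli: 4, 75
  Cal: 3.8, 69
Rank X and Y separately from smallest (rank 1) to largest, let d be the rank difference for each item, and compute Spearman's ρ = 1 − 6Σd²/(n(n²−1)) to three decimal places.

-0.143

Ranks of variable 1: 1, 2, 3, 8, 4, 5, 7, 6
Ranks of variable 2: 4, 8, 2, 1, 3, 5, 7, 6
d = r₁ − r₂: -3, -6, 1, 7, 1, 0, 0, 0
d²: 9, 36, 1, 49, 1, 0, 0, 0; Σd² = 96
ρ = 1 − 6·96/(8·63) = 1 − 576/504 = -0.143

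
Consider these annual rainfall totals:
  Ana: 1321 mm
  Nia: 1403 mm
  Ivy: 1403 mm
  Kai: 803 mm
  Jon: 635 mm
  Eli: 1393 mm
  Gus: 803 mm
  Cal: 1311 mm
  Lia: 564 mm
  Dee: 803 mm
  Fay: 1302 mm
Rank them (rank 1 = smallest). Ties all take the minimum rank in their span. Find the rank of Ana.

8

Sorted (ascending): 564, 635, 803, 803, 803, 1302, 1311, 1321, 1393, 1403, 1403
The 3 values of 803 occupy positions 3–5 → each gets rank 3.
The 2 values of 1403 occupy positions 10–11 → each gets rank 10.
Ana has value 1321 mm → rank 8.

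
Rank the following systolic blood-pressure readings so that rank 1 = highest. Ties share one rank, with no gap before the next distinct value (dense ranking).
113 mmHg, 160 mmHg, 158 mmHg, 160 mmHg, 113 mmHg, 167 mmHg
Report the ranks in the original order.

4, 2, 3, 2, 4, 1

Sorted (descending): 167, 160, 160, 158, 113, 113
The 2 values of 160 share dense rank 2.
The 2 values of 113 share dense rank 4.
Remaining distinct values take the next consecutive integers.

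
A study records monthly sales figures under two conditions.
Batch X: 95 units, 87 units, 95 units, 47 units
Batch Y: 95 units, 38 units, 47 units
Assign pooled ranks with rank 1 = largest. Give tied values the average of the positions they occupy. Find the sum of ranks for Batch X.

13.5

Sorted (descending): 95, 95, 95, 87, 47, 47, 38
The 3 values of 95 occupy positions 1–3 → average rank 2.
The 2 values of 47 occupy positions 5–6 → average rank (5+6)/2 = 5.5.
Batch X values → pooled ranks: 95→2, 87→4, 95→2, 47→5.5
Rank sum = 2 + 4 + 2 + 5.5 = 13.5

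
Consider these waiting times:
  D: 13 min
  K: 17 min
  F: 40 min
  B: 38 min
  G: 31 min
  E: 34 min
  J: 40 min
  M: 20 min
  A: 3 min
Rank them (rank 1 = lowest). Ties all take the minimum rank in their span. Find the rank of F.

Sorted (ascending): 3, 13, 17, 20, 31, 34, 38, 40, 40
The 2 values of 40 occupy positions 8–9 → each gets rank 8.
F has value 40 min → rank 8.

8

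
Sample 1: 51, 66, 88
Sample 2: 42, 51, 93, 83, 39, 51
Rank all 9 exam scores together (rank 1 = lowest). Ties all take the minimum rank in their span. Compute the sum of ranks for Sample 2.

Sorted (ascending): 39, 42, 51, 51, 51, 66, 83, 88, 93
The 3 values of 51 occupy positions 3–5 → each gets rank 3.
Sample 2 values → pooled ranks: 42→2, 51→3, 93→9, 83→7, 39→1, 51→3
Rank sum = 2 + 3 + 9 + 7 + 1 + 3 = 25

25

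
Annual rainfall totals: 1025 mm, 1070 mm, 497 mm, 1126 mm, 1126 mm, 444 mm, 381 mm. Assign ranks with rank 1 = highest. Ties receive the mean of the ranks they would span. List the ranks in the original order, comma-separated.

Sorted (descending): 1126, 1126, 1070, 1025, 497, 444, 381
The 2 values of 1126 occupy positions 1–2 → average rank (1+2)/2 = 1.5.

4, 3, 5, 1.5, 1.5, 6, 7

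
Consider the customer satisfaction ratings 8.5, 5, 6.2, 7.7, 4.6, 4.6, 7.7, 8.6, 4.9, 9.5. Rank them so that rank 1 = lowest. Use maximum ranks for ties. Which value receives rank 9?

8.6

Sorted (ascending): 4.6, 4.6, 4.9, 5, 6.2, 7.7, 7.7, 8.5, 8.6, 9.5
The 2 values of 4.6 occupy positions 1–2 → each gets rank 2.
The 2 values of 7.7 occupy positions 6–7 → each gets rank 7.
Rank 9 → value 8.6.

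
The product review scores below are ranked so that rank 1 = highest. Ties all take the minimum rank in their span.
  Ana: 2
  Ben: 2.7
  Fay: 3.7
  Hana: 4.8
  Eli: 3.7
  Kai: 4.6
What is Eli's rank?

Sorted (descending): 4.8, 4.6, 3.7, 3.7, 2.7, 2
The 2 values of 3.7 occupy positions 3–4 → each gets rank 3.
Eli has value 3.7 → rank 3.

3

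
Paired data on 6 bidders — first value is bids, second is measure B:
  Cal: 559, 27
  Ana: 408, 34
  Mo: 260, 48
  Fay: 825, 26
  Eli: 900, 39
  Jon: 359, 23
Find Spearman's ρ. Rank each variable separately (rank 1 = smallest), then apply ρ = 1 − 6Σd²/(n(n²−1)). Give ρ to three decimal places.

-0.086

Ranks of variable 1: 4, 3, 1, 5, 6, 2
Ranks of variable 2: 3, 4, 6, 2, 5, 1
d = r₁ − r₂: 1, -1, -5, 3, 1, 1
d²: 1, 1, 25, 9, 1, 1; Σd² = 38
ρ = 1 − 6·38/(6·35) = 1 − 228/210 = -0.086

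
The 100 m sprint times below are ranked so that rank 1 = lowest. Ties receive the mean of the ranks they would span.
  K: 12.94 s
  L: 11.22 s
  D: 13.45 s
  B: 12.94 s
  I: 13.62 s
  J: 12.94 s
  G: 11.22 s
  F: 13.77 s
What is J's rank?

Sorted (ascending): 11.22, 11.22, 12.94, 12.94, 12.94, 13.45, 13.62, 13.77
The 2 values of 11.22 occupy positions 1–2 → average rank (1+2)/2 = 1.5.
The 3 values of 12.94 occupy positions 3–5 → average rank 4.
J has value 12.94 s → rank 4.

4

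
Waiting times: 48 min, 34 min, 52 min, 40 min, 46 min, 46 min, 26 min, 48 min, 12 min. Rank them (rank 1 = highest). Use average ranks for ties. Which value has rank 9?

Sorted (descending): 52, 48, 48, 46, 46, 40, 34, 26, 12
The 2 values of 48 occupy positions 2–3 → average rank (2+3)/2 = 2.5.
The 2 values of 46 occupy positions 4–5 → average rank (4+5)/2 = 4.5.
Rank 9 → value 12.

12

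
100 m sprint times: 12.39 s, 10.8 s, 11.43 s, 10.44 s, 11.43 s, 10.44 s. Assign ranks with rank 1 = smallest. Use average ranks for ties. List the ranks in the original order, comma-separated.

6, 3, 4.5, 1.5, 4.5, 1.5

Sorted (ascending): 10.44, 10.44, 10.8, 11.43, 11.43, 12.39
The 2 values of 10.44 occupy positions 1–2 → average rank (1+2)/2 = 1.5.
The 2 values of 11.43 occupy positions 4–5 → average rank (4+5)/2 = 4.5.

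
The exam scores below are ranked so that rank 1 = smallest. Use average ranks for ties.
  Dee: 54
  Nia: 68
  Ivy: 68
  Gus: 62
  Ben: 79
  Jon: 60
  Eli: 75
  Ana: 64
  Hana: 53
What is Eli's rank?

Sorted (ascending): 53, 54, 60, 62, 64, 68, 68, 75, 79
The 2 values of 68 occupy positions 6–7 → average rank (6+7)/2 = 6.5.
Eli has value 75 → rank 8.

8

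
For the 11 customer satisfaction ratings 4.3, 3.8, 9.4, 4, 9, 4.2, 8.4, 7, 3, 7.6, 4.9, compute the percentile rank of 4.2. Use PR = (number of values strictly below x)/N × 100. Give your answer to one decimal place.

27.3

N = 11.
Strictly below 4.2: 3. Equal to 4.2: 1.
PR = 3/11 × 100 = 27.3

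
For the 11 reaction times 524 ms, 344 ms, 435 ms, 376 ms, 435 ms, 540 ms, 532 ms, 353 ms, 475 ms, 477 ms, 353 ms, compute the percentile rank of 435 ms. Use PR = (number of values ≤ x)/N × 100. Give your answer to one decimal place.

N = 11.
Strictly below 435: 4. Equal to 435: 2.
PR = 6/11 × 100 = 54.5

54.5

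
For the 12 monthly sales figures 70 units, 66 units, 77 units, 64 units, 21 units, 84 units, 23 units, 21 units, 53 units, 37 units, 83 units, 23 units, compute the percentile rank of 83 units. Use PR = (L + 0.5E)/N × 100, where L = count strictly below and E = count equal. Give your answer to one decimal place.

87.5

N = 12.
Strictly below 83: 10. Equal to 83: 1.
PR = (10 + 0.5·1)/12 × 100 = 87.5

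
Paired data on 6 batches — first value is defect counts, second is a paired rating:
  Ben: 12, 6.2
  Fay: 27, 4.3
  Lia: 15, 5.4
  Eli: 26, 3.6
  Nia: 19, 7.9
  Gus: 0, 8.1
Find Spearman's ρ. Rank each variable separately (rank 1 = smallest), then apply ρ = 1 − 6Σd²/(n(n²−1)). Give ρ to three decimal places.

Ranks of variable 1: 2, 6, 3, 5, 4, 1
Ranks of variable 2: 4, 2, 3, 1, 5, 6
d = r₁ − r₂: -2, 4, 0, 4, -1, -5
d²: 4, 16, 0, 16, 1, 25; Σd² = 62
ρ = 1 − 6·62/(6·35) = 1 − 372/210 = -0.771

-0.771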